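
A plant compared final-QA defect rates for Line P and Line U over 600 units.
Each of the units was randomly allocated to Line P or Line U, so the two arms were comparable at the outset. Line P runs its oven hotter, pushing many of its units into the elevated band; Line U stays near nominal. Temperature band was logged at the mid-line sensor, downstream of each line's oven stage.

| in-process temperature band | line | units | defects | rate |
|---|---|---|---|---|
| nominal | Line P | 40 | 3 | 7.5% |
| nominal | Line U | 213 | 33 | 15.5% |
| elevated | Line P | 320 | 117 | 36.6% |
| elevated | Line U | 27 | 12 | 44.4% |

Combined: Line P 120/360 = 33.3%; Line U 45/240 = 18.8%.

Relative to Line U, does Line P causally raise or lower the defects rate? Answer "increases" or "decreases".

increases

In-process temperature band is recorded after the line and is itself shifted by it — it sits on the causal path from line to outcome. Conditioning on a mediator would strip out part of the effect we want; the pooled comparison gives the total causal effect.
Pooled: Line P 33.3% vs Line U 18.8%; Line U is lower overall.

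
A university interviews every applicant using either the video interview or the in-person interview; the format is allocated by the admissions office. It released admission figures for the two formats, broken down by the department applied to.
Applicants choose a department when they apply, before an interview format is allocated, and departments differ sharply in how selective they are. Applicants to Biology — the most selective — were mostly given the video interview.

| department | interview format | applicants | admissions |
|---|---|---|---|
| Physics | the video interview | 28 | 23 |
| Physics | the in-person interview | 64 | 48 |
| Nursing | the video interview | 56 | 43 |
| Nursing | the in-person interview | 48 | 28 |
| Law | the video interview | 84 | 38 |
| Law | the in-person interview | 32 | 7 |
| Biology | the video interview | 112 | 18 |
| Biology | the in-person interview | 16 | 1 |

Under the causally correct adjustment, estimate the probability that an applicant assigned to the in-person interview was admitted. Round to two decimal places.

0.37

Department is set before the interview format has any effect — it is not caused by the interview format — and it independently drives the outcome. That makes it a confounder, so the causal comparison is within department levels.
Standardising the in-person interview to the population department mix: 0.209·48/64 + 0.236·28/48 + 0.264·7/32 + 0.291·1/16 = 0.371.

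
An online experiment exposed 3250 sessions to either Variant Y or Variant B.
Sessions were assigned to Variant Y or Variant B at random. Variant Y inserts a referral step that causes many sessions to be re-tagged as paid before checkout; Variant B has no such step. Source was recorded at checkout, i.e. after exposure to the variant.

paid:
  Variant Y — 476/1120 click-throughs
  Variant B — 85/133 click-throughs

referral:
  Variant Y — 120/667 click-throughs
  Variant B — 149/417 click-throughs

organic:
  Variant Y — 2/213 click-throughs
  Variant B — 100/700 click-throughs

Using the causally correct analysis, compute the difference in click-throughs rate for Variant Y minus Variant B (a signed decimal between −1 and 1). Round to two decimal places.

+0.03

Within every traffic source level Variant B has the higher rate, yet pooled Variant Y does — Simpson's reversal.
Because the variant influences traffic source, traffic source is a post-treatment mediator, not a confounder. Stratifying on it would bias the estimate; the causal effect is the crude pooled difference.
The causal difference is the pooled difference: 0.299 − 0.267 = +0.032.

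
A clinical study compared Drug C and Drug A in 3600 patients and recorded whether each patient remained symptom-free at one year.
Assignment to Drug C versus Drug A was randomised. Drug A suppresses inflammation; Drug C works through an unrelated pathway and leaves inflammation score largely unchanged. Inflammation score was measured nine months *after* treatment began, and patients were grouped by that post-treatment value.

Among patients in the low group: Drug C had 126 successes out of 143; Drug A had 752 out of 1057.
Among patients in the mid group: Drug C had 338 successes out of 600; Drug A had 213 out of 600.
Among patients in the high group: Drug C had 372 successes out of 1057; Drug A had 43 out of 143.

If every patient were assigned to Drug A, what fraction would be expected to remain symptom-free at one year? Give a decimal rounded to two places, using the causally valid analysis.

Drug C is higher inside every inflammation score stratum but Drug A is higher in aggregate. Whether to stratify depends on how inflammation score relates to the drug.
Inflammation score lies on the pathway drug → inflammation score → outcome, so adjusting for it blocks the indirect effect. For the total causal effect of drug, use the unadjusted pooled rates.
So P(outcome | do(Drug A)) is just the pooled rate for Drug A: 1008/1800 = 0.560.

0.56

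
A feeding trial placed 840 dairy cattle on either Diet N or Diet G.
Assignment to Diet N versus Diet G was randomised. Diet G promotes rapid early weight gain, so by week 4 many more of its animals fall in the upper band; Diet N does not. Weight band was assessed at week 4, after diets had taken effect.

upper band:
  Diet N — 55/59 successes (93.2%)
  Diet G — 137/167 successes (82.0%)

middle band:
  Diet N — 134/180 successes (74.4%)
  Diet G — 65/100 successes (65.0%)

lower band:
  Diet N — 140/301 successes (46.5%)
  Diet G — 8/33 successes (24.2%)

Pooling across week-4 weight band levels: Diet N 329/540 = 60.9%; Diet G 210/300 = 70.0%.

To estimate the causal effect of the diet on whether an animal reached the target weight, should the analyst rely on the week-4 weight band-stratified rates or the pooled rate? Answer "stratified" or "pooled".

pooled

The week-4 weight band-specific comparison favours Diet N throughout, but the pooled figures favour Diet G. The question is whether to condition on week-4 weight band.
Week-4 weight band lies on the pathway diet → week-4 weight band → outcome, so adjusting for it blocks the indirect effect. For the total causal effect of diet, use the unadjusted pooled rates.
Pooled: Diet N 60.9% vs Diet G 70.0%; Diet G is higher overall.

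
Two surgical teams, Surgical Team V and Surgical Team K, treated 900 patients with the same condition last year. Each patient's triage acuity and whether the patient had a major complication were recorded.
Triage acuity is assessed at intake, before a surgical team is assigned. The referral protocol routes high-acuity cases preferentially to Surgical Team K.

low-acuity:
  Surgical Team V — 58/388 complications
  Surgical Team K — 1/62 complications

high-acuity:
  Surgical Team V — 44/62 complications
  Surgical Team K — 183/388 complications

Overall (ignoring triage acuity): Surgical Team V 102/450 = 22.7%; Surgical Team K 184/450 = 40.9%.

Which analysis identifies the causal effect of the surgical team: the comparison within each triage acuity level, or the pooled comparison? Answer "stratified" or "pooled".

Here triage acuity is a common cause — it drives both which surgical team a case falls under and the outcome. The crude comparison mixes populations; the stratum-specific rates are the causally relevant ones.
Within each level — low-acuity: 14.9% vs 1.6%; high-acuity: 71.0% vs 47.2% — Surgical Team K is lower every time.

stratified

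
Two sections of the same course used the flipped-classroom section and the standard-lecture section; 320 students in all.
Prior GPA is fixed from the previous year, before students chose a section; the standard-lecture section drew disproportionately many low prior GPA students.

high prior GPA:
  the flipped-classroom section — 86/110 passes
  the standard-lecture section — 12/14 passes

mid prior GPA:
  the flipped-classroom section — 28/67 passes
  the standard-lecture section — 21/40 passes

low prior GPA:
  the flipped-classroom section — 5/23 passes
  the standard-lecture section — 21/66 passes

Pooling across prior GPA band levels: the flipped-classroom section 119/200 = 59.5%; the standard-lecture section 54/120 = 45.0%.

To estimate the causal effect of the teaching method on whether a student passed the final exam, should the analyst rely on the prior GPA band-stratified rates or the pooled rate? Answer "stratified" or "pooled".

stratified

Prior GPA band differs across teaching methods for reasons unrelated to any effect of the teaching method itself, and it separately predicts the outcome — a classic confounder. We must compare within prior GPA band levels.
Within each level — high prior GPA: 78.2% vs 85.7%; mid prior GPA: 41.8% vs 52.5%; low prior GPA: 21.7% vs 31.8% — the standard-lecture section is higher every time.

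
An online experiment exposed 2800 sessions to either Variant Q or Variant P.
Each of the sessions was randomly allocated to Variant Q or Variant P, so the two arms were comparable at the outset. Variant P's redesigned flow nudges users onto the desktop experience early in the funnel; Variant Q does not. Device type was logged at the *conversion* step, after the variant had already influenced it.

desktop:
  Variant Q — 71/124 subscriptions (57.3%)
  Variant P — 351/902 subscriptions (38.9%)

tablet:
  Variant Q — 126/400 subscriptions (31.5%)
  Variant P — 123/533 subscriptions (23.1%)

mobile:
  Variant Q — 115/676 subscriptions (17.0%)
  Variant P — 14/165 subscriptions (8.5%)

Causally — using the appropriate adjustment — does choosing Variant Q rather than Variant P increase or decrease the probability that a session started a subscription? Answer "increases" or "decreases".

The device type-specific comparison favours Variant Q throughout, but the pooled figures favour Variant P. The question is whether to condition on device type.
Device type is recorded after the variant and is itself shifted by it — it sits on the causal path from variant to outcome. Conditioning on a mediator would strip out part of the effect we want; the pooled comparison gives the total causal effect.
Pooled: Variant Q 26.0% vs Variant P 30.5%; Variant P is higher overall.

decreases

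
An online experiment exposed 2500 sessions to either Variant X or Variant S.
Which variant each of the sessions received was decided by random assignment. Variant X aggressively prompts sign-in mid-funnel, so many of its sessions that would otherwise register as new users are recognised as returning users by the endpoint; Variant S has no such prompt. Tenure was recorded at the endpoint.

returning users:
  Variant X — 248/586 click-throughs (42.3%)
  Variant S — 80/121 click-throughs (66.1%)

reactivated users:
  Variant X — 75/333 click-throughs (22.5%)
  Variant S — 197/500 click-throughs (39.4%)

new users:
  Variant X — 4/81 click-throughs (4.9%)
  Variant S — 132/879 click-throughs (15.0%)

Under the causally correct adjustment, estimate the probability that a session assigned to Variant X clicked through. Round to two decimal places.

0.33

The user tenure-specific comparison favours Variant S throughout, but the pooled figures favour Variant X. The question is whether to condition on user tenure.
User tenure is downstream of the variant. One should not condition on a consequence of treatment, so the overall rates are the right comparison.
So P(outcome | do(Variant X)) is just the pooled rate for Variant X: 327/1000 = 0.327.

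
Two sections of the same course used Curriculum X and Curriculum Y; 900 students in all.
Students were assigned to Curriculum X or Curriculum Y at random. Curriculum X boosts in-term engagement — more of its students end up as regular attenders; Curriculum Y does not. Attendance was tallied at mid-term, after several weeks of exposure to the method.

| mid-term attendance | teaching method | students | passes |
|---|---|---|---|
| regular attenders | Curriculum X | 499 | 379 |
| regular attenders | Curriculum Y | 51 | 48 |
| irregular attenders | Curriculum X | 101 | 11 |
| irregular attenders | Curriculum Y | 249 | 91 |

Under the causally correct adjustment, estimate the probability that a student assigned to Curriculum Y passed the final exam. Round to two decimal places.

0.46

Because the teaching method influences mid-term attendance, mid-term attendance is a post-treatment mediator, not a confounder. Stratifying on it would bias the estimate; the causal effect is the crude pooled difference.
So P(outcome | do(Curriculum Y)) is just the pooled rate for Curriculum Y: 139/300 = 0.463.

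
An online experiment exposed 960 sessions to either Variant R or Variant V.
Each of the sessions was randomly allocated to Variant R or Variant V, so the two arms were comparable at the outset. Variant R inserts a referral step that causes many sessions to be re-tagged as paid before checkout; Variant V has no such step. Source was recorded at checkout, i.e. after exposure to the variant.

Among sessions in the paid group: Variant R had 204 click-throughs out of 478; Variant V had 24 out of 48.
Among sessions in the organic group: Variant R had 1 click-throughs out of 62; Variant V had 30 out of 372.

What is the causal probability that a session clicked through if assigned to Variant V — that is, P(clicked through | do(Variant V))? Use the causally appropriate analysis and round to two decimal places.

0.13

Within every traffic source level Variant V has the higher rate, yet pooled Variant R does — Simpson's reversal.
Traffic source is recorded after the variant and is itself shifted by it — it sits on the causal path from variant to outcome. Conditioning on a mediator would strip out part of the effect we want; the pooled comparison gives the total causal effect.
So P(outcome | do(Variant V)) is just the pooled rate for Variant V: 54/420 = 0.129.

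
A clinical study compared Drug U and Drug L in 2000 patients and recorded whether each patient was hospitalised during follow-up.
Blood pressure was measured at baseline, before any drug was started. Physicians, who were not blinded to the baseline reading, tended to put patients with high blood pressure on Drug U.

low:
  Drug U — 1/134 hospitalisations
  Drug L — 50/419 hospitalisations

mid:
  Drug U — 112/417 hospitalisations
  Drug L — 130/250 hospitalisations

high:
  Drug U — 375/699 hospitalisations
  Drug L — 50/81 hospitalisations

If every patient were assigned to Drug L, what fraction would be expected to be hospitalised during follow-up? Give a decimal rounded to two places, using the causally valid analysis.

0.45

The blood pressure-specific comparison favours Drug U throughout, but the pooled figures favour Drug L. The question is whether to condition on blood pressure.
Here blood pressure is a common cause — it drives both which drug a case falls under and the outcome. The crude comparison mixes populations; the stratum-specific rates are the causally relevant ones.
Standardising Drug L to the population blood pressure mix: 0.277·50/419 + 0.334·130/250 + 0.390·50/81 = 0.447.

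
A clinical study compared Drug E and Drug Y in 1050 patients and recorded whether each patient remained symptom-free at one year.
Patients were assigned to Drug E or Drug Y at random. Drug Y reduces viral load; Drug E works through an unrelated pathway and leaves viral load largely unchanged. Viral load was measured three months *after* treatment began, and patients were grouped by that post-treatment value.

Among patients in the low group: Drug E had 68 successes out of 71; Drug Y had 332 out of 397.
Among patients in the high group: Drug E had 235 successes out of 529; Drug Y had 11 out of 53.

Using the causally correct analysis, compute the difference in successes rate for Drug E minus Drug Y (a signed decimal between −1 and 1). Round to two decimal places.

-0.26

The stratified and pooled comparisons disagree (Drug E wins within each viral load; Drug Y wins overall), so the answer turns on the causal role of viral load.
Because the drug influences viral load, viral load is a post-treatment mediator, not a confounder. Stratifying on it would bias the estimate; the causal effect is the crude pooled difference.
The causal difference is the pooled difference: 0.505 − 0.762 = -0.257.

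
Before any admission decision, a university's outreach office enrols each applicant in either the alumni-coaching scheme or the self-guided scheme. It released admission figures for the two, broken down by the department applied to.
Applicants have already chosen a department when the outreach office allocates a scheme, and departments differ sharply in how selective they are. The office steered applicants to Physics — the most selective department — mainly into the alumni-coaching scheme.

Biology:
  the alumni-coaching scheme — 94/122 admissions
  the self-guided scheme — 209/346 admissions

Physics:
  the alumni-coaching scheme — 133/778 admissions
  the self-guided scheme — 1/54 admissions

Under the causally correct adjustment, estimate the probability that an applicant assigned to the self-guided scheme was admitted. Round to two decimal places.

Within every department level the alumni-coaching scheme has the higher rate, yet pooled the self-guided scheme does — Simpson's reversal.
The imbalance in department arose from how applicants were allocated, not from anything the outreach scheme did; and department independently affects the outcome. The pooled gap is confounded — condition on department.
Standardising the self-guided scheme to the population department mix: 0.360·209/346 + 0.640·1/54 = 0.229.

0.23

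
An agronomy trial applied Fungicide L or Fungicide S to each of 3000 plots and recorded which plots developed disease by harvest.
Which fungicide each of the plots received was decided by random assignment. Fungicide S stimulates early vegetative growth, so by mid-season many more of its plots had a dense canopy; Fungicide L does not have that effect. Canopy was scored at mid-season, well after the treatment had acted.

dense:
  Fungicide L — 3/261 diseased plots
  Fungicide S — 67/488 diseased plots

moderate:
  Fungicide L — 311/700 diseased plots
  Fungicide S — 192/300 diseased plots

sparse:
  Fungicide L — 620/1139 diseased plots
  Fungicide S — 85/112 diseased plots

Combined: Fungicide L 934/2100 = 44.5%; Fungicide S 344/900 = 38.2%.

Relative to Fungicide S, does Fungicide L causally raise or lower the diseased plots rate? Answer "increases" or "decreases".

Fungicide L is lower inside every mid-season canopy stratum but Fungicide S is lower in aggregate. Whether to stratify depends on how mid-season canopy relates to the fungicide.
The distribution of mid-season canopy is itself part of what the fungicide does — it is an intermediate outcome. Holding it fixed would remove that part of the effect; the total effect is the pooled difference.
Pooled: Fungicide L 44.5% vs Fungicide S 38.2%; Fungicide S is lower overall.

increases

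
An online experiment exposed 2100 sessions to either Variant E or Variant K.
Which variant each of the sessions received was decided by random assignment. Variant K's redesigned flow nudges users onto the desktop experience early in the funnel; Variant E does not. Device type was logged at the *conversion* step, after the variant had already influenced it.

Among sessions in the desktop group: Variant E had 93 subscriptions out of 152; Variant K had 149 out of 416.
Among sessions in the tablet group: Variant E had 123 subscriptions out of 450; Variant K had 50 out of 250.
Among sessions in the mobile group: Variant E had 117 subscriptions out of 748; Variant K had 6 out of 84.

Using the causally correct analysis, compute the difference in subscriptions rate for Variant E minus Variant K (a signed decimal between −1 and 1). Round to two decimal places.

Device type is recorded after the variant and is itself shifted by it — it sits on the causal path from variant to outcome. Conditioning on a mediator would strip out part of the effect we want; the pooled comparison gives the total causal effect.
The causal difference is the pooled difference: 0.247 − 0.273 = -0.027.

-0.03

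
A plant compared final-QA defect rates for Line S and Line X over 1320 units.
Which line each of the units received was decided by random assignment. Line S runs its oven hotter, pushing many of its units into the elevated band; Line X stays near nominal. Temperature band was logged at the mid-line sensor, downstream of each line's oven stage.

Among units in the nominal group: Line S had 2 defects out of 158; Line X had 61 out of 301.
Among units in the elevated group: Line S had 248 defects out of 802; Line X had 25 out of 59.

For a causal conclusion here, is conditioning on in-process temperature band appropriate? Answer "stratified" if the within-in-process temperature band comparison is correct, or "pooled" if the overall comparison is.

The stratified and pooled comparisons disagree (Line S wins within each in-process temperature band; Line X wins overall), so the answer turns on the causal role of in-process temperature band.
In-process temperature band is downstream of the line. One should not condition on a consequence of treatment, so the overall rates are the right comparison.
Pooled: Line S 26.0% vs Line X 23.9%; Line X is lower overall.

pooled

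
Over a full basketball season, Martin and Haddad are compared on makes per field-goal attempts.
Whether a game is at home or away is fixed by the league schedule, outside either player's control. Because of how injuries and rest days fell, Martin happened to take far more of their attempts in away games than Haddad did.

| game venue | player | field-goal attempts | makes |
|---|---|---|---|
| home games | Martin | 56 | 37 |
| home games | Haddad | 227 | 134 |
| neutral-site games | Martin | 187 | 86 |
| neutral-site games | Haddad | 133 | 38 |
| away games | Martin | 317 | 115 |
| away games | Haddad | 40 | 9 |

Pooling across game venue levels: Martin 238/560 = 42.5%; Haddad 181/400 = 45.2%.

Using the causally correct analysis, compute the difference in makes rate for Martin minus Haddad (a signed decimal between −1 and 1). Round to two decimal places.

The stratified and pooled comparisons disagree (Martin wins within each game venue; Haddad wins overall), so the answer turns on the causal role of game venue.
Game venue is set before the player has any effect — it is not caused by the player — and it independently drives the outcome. That makes it a confounder, so the causal comparison is within game venue levels.
Adjusting over the population distribution of game venue: 0.295·(0.661−0.590) + 0.333·(0.460−0.286) + 0.372·(0.363−0.225) = +0.130.

+0.13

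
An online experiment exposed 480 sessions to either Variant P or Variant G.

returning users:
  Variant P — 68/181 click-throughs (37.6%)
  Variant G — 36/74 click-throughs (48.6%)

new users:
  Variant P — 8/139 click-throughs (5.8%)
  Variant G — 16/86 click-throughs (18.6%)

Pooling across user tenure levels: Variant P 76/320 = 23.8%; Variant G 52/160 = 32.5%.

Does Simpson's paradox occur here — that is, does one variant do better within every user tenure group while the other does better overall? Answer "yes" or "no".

Within each user tenure level (returning users 37.6% vs 48.6%; new users 5.8% vs 18.6%), Variant G has the higher rate every time. Pooled: 23.8% vs 32.5% — Variant G has the higher rate overall. They agree.

no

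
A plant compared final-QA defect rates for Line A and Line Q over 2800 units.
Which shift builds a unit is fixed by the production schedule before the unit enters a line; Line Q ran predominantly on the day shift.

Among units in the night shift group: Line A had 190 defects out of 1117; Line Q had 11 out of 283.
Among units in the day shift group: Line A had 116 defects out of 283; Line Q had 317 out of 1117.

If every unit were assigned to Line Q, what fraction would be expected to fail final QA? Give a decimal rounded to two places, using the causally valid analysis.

The imbalance in shift arose from how units were allocated, not from anything the line did; and shift independently affects the outcome. The pooled gap is confounded — condition on shift.
Standardising Line Q to the population shift mix: 0.500·11/283 + 0.500·317/1117 = 0.161.

0.16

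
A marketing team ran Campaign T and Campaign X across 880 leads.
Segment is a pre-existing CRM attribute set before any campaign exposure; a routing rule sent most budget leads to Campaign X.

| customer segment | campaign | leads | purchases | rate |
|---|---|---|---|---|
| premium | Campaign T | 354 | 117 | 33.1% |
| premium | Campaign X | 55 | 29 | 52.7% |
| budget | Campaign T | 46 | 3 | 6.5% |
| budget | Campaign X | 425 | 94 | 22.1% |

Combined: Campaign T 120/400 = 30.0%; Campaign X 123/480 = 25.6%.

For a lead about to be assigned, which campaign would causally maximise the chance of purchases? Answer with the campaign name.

Campaign X

Within every customer segment level Campaign X has the higher rate, yet pooled Campaign T does — Simpson's reversal.
The imbalance in customer segment arose from how leads were allocated, not from anything the campaign did; and customer segment independently affects the outcome. The pooled gap is confounded — condition on customer segment.
Within each level — premium: 33.1% vs 52.7%; budget: 6.5% vs 22.1% — Campaign X is higher every time.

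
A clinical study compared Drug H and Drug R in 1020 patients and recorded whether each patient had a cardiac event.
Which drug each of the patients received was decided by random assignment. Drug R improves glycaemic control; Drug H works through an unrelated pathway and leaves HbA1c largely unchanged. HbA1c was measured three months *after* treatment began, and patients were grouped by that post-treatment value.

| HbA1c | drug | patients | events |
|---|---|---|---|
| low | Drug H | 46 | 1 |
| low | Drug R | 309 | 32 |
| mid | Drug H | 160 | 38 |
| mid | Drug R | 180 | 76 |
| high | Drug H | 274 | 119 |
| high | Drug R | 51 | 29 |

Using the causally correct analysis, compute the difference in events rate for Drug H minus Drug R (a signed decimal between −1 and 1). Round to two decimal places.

+0.08

HbA1c is recorded after the drug and is itself shifted by it — it sits on the causal path from drug to outcome. Conditioning on a mediator would strip out part of the effect we want; the pooled comparison gives the total causal effect.
The causal difference is the pooled difference: 0.329 − 0.254 = +0.075.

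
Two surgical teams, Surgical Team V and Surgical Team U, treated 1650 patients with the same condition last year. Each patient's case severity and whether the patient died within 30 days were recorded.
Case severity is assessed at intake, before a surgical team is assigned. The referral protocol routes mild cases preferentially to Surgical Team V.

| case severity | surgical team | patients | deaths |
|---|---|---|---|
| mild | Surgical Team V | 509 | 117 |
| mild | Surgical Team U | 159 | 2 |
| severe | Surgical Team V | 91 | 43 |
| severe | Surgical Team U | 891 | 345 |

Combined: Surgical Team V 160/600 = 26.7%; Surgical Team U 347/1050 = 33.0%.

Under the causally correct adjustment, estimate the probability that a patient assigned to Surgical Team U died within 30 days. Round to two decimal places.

0.24

The case severity-specific comparison favours Surgical Team U throughout, but the pooled figures favour Surgical Team V. The question is whether to condition on case severity.
Case severity satisfies the back-door criterion: it is not a descendant of the surgical team, and it blocks the spurious path from surgical team to outcome. Adjusting for it (i.e., using the within-case severity rates) gives the causal effect.
Standardising Surgical Team U to the population case severity mix: 0.405·2/159 + 0.595·345/891 = 0.236.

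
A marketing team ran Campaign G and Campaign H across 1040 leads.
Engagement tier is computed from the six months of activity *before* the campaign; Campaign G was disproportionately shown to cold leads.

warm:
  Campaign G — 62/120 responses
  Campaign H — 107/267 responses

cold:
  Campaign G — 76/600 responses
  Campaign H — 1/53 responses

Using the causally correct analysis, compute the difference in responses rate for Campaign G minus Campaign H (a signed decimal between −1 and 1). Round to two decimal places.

The stratified and pooled comparisons disagree (Campaign G wins within each engagement tier; Campaign H wins overall), so the answer turns on the causal role of engagement tier.
Since engagement tier is a pre-existing factor (not a product of the campaign) and it affects the outcome on its own, it is a confounder. The stratified rates, not the pooled rate, identify the causal effect.
Adjusting over the population distribution of engagement tier: 0.372·(0.517−0.401) + 0.628·(0.127−0.019) = +0.111.

+0.11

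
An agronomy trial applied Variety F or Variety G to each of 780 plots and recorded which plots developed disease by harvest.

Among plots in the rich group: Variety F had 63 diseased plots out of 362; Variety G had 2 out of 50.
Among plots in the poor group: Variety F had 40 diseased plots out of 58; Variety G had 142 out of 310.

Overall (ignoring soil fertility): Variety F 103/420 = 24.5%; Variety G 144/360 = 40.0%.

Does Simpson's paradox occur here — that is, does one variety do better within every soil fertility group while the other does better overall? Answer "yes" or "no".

Within each soil fertility level (rich 17.4% vs 4.0%; poor 69.0% vs 45.8%), Variety G has the lower rate every time. Pooled: 24.5% vs 40.0% — Variety F has the lower rate overall. The two comparisons disagree.

yes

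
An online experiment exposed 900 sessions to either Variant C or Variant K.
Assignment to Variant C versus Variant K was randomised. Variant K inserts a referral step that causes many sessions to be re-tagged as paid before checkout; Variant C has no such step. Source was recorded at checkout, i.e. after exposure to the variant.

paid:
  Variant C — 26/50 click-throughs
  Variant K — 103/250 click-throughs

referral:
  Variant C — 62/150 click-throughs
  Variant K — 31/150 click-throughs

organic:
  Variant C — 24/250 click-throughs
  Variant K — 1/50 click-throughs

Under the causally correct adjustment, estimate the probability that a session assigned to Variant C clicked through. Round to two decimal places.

Traffic source is downstream of the variant. One should not condition on a consequence of treatment, so the overall rates are the right comparison.
So P(outcome | do(Variant C)) is just the pooled rate for Variant C: 112/450 = 0.249.

0.25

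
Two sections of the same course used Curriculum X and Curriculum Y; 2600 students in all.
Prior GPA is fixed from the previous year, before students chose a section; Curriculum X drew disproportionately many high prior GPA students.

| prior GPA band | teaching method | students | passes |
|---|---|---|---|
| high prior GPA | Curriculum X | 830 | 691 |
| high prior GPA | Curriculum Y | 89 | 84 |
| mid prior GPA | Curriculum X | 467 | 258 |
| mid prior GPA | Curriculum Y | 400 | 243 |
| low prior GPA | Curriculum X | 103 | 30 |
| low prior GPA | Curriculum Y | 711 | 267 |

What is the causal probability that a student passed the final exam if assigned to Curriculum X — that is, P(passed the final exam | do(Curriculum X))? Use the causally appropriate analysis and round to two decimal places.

Prior GPA band differs across teaching methods for reasons unrelated to any effect of the teaching method itself, and it separately predicts the outcome — a classic confounder. We must compare within prior GPA band levels.
Standardising Curriculum X to the population prior GPA band mix: 0.353·691/830 + 0.333·258/467 + 0.313·30/103 = 0.570.

0.57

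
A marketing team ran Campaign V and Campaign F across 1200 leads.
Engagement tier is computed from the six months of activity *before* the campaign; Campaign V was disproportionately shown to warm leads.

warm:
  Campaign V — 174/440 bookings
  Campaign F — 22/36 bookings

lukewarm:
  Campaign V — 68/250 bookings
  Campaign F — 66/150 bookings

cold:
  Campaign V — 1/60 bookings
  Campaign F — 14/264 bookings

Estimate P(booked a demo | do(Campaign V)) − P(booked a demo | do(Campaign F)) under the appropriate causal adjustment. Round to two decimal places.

-0.15

Engagement tier satisfies the back-door criterion: it is not a descendant of the campaign, and it blocks the spurious path from campaign to outcome. Adjusting for it (i.e., using the within-engagement tier rates) gives the causal effect.
Adjusting over the population distribution of engagement tier: 0.397·(0.395−0.611) + 0.333·(0.272−0.440) + 0.270·(0.017−0.053) = -0.151.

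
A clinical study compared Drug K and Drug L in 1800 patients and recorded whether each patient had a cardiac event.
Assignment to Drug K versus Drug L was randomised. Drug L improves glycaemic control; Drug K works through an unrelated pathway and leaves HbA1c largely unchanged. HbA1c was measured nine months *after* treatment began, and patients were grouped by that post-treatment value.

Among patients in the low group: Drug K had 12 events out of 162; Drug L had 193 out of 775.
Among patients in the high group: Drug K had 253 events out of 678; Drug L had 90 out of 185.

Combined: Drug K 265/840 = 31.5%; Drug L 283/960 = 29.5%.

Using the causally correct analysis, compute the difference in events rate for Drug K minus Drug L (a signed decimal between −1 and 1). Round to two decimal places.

+0.02

Because the drug influences HbA1c, HbA1c is a post-treatment mediator, not a confounder. Stratifying on it would bias the estimate; the causal effect is the crude pooled difference.
The causal difference is the pooled difference: 0.315 − 0.295 = +0.021.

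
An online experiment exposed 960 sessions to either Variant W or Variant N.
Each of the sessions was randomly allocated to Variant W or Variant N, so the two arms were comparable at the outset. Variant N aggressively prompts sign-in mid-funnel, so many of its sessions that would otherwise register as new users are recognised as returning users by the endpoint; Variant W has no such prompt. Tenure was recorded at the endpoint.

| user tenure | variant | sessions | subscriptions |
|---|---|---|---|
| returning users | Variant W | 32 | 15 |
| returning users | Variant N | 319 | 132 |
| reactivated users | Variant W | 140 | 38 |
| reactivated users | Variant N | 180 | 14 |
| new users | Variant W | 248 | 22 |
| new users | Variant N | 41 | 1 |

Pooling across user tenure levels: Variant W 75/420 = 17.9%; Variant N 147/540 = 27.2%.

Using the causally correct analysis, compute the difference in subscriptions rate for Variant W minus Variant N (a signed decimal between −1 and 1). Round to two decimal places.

The user tenure-specific comparison favours Variant W throughout, but the pooled figures favour Variant N. The question is whether to condition on user tenure.
The distribution of user tenure is itself part of what the variant does — it is an intermediate outcome. Holding it fixed would remove that part of the effect; the total effect is the pooled difference.
The causal difference is the pooled difference: 0.179 − 0.272 = -0.094.

-0.09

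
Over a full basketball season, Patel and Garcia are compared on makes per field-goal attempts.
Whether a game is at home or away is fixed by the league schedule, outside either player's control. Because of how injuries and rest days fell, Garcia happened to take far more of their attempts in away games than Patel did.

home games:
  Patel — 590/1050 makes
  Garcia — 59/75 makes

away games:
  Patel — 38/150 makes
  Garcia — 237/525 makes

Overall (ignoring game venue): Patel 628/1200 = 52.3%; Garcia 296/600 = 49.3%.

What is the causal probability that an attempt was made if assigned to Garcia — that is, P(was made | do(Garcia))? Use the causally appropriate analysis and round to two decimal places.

0.66

The stratified and pooled comparisons disagree (Garcia wins within each game venue; Patel wins overall), so the answer turns on the causal role of game venue.
Game venue is set before the player has any effect — it is not caused by the player — and it independently drives the outcome. That makes it a confounder, so the causal comparison is within game venue levels.
Standardising Garcia to the population game venue mix: 0.625·59/75 + 0.375·237/525 = 0.661.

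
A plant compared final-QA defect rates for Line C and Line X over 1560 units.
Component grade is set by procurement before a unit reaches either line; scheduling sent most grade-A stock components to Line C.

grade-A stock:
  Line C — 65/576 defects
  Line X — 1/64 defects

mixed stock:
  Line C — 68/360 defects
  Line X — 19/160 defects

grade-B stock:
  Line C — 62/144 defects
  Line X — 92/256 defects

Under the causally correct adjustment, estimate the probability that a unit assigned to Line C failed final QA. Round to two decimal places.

0.22

The imbalance in component grade arose from how units were allocated, not from anything the line did; and component grade independently affects the outcome. The pooled gap is confounded — condition on component grade.
Standardising Line C to the population component grade mix: 0.410·65/576 + 0.333·68/360 + 0.256·62/144 = 0.220.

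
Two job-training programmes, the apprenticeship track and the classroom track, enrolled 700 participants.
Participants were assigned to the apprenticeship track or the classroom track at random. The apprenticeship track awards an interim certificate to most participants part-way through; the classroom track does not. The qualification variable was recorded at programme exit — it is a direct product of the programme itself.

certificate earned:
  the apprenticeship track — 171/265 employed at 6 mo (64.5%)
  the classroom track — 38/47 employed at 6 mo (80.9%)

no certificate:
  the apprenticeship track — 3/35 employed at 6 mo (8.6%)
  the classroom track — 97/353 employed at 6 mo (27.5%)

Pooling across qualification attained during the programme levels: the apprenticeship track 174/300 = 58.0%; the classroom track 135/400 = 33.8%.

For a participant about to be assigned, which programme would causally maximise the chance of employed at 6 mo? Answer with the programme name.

the apprenticeship track

The qualification attained during the programme-specific comparison favours the classroom track throughout, but the pooled figures favour the apprenticeship track. The question is whether to condition on qualification attained during the programme.
Qualification attained during the programme is recorded after the programme and is itself shifted by it — it sits on the causal path from programme to outcome. Conditioning on a mediator would strip out part of the effect we want; the pooled comparison gives the total causal effect.
Pooled: the apprenticeship track 58.0% vs the classroom track 33.8%; the apprenticeship track is higher overall.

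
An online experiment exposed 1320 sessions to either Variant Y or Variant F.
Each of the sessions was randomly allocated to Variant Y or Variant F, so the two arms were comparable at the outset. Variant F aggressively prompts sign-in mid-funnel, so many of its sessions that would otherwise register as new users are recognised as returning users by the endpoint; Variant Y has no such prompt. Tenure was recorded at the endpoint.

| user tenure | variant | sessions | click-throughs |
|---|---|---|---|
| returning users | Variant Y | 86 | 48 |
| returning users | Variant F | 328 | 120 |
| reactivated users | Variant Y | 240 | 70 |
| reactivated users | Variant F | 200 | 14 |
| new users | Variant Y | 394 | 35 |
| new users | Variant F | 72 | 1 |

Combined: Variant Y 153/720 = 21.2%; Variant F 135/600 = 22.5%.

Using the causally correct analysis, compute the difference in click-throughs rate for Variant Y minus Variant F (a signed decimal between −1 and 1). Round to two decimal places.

-0.01

The stratified and pooled comparisons disagree (Variant Y wins within each user tenure; Variant F wins overall), so the answer turns on the causal role of user tenure.
Because the variant influences user tenure, user tenure is a post-treatment mediator, not a confounder. Stratifying on it would bias the estimate; the causal effect is the crude pooled difference.
The causal difference is the pooled difference: 0.212 − 0.225 = -0.013.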